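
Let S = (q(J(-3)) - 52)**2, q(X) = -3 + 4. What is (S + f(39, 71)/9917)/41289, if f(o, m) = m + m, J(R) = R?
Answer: 25794259/409463013 ≈ 0.062995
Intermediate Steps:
f(o, m) = 2*m
q(X) = 1
S = 2601 (S = (1 - 52)**2 = (-51)**2 = 2601)
(S + f(39, 71)/9917)/41289 = (2601 + (2*71)/9917)/41289 = (2601 + 142*(1/9917))*(1/41289) = (2601 + 142/9917)*(1/41289) = (25794259/9917)*(1/41289) = 25794259/409463013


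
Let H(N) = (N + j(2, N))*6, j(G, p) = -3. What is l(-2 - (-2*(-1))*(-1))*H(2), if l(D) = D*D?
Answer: 0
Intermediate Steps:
l(D) = D**2
H(N) = -18 + 6*N (H(N) = (N - 3)*6 = (-3 + N)*6 = -18 + 6*N)
l(-2 - (-2*(-1))*(-1))*H(2) = (-2 - (-2*(-1))*(-1))**2*(-18 + 6*2) = (-2 - 2*(-1))**2*(-18 + 12) = (-2 - 1*(-2))**2*(-6) = (-2 + 2)**2*(-6) = 0**2*(-6) = 0*(-6) = 0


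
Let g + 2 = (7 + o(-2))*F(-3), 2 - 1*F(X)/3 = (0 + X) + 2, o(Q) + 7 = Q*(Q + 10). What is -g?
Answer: 146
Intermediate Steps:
o(Q) = -7 + Q*(10 + Q) (o(Q) = -7 + Q*(Q + 10) = -7 + Q*(10 + Q))
F(X) = -3*X (F(X) = 6 - 3*((0 + X) + 2) = 6 - 3*(X + 2) = 6 - 3*(2 + X) = 6 + (-6 - 3*X) = -3*X)
g = -146 (g = -2 + (7 + (-7 + (-2)**2 + 10*(-2)))*(-3*(-3)) = -2 + (7 + (-7 + 4 - 20))*9 = -2 + (7 - 23)*9 = -2 - 16*9 = -2 - 144 = -146)
-g = -1*(-146) = 146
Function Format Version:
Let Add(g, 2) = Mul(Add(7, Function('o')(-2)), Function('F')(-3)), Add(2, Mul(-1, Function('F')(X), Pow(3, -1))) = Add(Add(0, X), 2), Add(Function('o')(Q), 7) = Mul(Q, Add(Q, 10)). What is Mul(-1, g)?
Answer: 146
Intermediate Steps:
Function('o')(Q) = Add(-7, Mul(Q, Add(10, Q))) (Function('o')(Q) = Add(-7, Mul(Q, Add(Q, 10))) = Add(-7, Mul(Q, Add(10, Q))))
Function('F')(X) = Mul(-3, X) (Function('F')(X) = Add(6, Mul(-3, Add(Add(0, X), 2))) = Add(6, Mul(-3, Add(X, 2))) = Add(6, Mul(-3, Add(2, X))) = Add(6, Add(-6, Mul(-3, X))) = Mul(-3, X))
g = -146 (g = Add(-2, Mul(Add(7, Add(-7, Pow(-2, 2), Mul(10, -2))), Mul(-3, -3))) = Add(-2, Mul(Add(7, Add(-7, 4, -20)), 9)) = Add(-2, Mul(Add(7, -23), 9)) = Add(-2, Mul(-16, 9)) = Add(-2, -144) = -146)
Mul(-1, g) = Mul(-1, -146) = 146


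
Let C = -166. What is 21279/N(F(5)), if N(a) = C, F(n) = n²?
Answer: -21279/166 ≈ -128.19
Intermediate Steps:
N(a) = -166
21279/N(F(5)) = 21279/(-166) = 21279*(-1/166) = -21279/166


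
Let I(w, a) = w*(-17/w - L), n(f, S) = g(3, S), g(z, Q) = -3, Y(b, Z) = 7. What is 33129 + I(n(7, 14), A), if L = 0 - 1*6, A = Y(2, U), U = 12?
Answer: 33094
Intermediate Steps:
A = 7
L = -6 (L = 0 - 6 = -6)
n(f, S) = -3
I(w, a) = w*(6 - 17/w) (I(w, a) = w*(-17/w - 1*(-6)) = w*(-17/w + 6) = w*(6 - 17/w))
33129 + I(n(7, 14), A) = 33129 + (-17 + 6*(-3)) = 33129 + (-17 - 18) = 33129 - 35 = 33094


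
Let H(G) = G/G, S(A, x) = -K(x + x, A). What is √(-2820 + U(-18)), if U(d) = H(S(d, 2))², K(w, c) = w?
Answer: I*√2819 ≈ 53.094*I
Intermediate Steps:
S(A, x) = -2*x (S(A, x) = -(x + x) = -2*x)
H(G) = 1
U(d) = 1 (U(d) = 1² = 1)
√(-2820 + U(-18)) = √(-2820 + 1) = √(-2819) = I*√2819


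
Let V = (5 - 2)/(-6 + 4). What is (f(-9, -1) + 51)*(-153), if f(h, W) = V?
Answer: -15147/2 ≈ -7573.5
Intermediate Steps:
V = -3/2 (V = 3/(-2) = 3*(-1/2) = -3/2 ≈ -1.5000)
f(h, W) = -3/2
(f(-9, -1) + 51)*(-153) = (-3/2 + 51)*(-153) = (99/2)*(-153) = -15147/2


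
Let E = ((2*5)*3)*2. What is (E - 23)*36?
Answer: 1332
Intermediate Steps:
E = 60 (E = (10*3)*2 = 30*2 = 60)
(E - 23)*36 = (60 - 23)*36 = 37*36 = 1332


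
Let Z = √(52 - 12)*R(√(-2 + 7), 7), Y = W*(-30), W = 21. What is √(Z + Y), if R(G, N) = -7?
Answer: √(-630 - 14*√10) ≈ 25.967*I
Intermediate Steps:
Y = -630 (Y = 21*(-30) = -630)
Z = -14*√10 (Z = √(52 - 12)*(-7) = √40*(-7) = (2*√10)*(-7) = -14*√10 ≈ -44.272)
√(Z + Y) = √(-14*√10 - 630) = √(-630 - 14*√10)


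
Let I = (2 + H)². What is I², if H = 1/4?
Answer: 6561/256 ≈ 25.629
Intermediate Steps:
H = ¼ ≈ 0.25000
I = 81/16 (I = (2 + ¼)² = (9/4)² = 81/16 ≈ 5.0625)
I² = (81/16)² = 6561/256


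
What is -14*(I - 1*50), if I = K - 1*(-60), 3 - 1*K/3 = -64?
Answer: -2954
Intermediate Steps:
K = 201 (K = 9 - 3*(-64) = 9 + 192 = 201)
I = 261 (I = 201 - 1*(-60) = 201 + 60 = 261)
-14*(I - 1*50) = -14*(261 - 1*50) = -14*(261 - 50) = -14*211 = -2954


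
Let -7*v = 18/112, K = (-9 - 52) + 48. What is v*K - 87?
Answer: -33987/392 ≈ -86.702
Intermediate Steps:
K = -13 (K = -61 + 48 = -13)
v = -9/392 (v = -18/(7*112) = -⅐*9/56 = -9/392 ≈ -0.022959)
v*K - 87 = -9/392*(-13) - 87 = 117/392 - 87 = -33987/392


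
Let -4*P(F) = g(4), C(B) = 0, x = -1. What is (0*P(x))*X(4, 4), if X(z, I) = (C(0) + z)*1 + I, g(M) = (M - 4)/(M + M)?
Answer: 0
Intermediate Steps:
g(M) = (-4 + M)/(2*M) (g(M) = (-4 + M)/((2*M)) = (-4 + M)*(1/(2*M)) = (-4 + M)/(2*M))
X(z, I) = I + z (X(z, I) = (0 + z)*1 + I = z*1 + I = z + I = I + z)
P(F) = 0 (P(F) = -(-4 + 4)/(8*4) = -0/(8*4) = -1/4*0 = 0)
(0*P(x))*X(4, 4) = (0*0)*(4 + 4) = 0*8 = 0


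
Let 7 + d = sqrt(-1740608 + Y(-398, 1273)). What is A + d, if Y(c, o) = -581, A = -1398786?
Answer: -1398793 + I*sqrt(1741189) ≈ -1.3988e+6 + 1319.5*I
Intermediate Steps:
d = -7 + I*sqrt(1741189) (d = -7 + sqrt(-1740608 - 581) = -7 + sqrt(-1741189) = -7 + I*sqrt(1741189) ≈ -7.0 + 1319.5*I)
A + d = -1398786 + (-7 + I*sqrt(1741189)) = -1398793 + I*sqrt(1741189)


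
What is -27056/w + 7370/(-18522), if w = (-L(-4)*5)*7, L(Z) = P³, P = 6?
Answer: 147293/46305 ≈ 3.1809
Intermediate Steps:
L(Z) = 216 (L(Z) = 6³ = 216)
w = -7560 (w = (-1*216*5)*7 = -216*5*7 = -1080*7 = -7560)
-27056/w + 7370/(-18522) = -27056/(-7560) + 7370/(-18522) = -27056*(-1/7560) + 7370*(-1/18522) = 3382/945 - 3685/9261 = 147293/46305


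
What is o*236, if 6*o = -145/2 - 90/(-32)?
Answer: -65785/24 ≈ -2741.0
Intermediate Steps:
o = -1115/96 (o = (-145/2 - 90/(-32))/6 = (-145*1/2 - 90*(-1/32))/6 = (-145/2 + 45/16)/6 = (1/6)*(-1115/16) = -1115/96 ≈ -11.615)
o*236 = -1115/96*236 = -65785/24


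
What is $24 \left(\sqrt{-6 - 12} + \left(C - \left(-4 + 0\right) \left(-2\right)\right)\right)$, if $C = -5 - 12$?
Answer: $-600 + 72 i \sqrt{2} \approx -600.0 + 101.82 i$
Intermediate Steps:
$C = -17$
$24 \left(\sqrt{-6 - 12} + \left(C - \left(-4 + 0\right) \left(-2\right)\right)\right) = 24 \left(\sqrt{-6 - 12} - \left(17 + \left(-4 + 0\right) \left(-2\right)\right)\right) = 24 \left(\sqrt{-18} - \left(17 - -8\right)\right) = 24 \left(3 i \sqrt{2} - 25\right) = 24 \left(-25 + 3 i \sqrt{2}\right) = -600 + 72 i \sqrt{2}$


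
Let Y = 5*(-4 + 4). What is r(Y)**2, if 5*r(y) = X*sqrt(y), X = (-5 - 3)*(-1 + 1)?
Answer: 0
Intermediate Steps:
X = 0 (X = -8*0 = 0)
Y = 0 (Y = 5*0 = 0)
r(y) = 0 (r(y) = (0*sqrt(y))/5 = (1/5)*0 = 0)
r(Y)**2 = 0**2 = 0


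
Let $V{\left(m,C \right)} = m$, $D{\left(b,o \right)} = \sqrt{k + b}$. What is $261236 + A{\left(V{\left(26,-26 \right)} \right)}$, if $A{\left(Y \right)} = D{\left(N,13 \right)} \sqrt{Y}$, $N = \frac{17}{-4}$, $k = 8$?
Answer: $261236 + \frac{\sqrt{390}}{2} \approx 2.6125 \cdot 10^{5}$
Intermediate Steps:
$N = - \frac{17}{4}$ ($N = 17 \left(- \frac{1}{4}\right) = - \frac{17}{4} \approx -4.25$)
$D{\left(b,o \right)} = \sqrt{8 + b}$
$A{\left(Y \right)} = \frac{\sqrt{15} \sqrt{Y}}{2}$ ($A{\left(Y \right)} = \sqrt{8 - \frac{17}{4}} \sqrt{Y} = \sqrt{\frac{15}{4}} \sqrt{Y} = \frac{\sqrt{15}}{2} \sqrt{Y} = \frac{\sqrt{15} \sqrt{Y}}{2}$)
$261236 + A{\left(V{\left(26,-26 \right)} \right)} = 261236 + \frac{\sqrt{15} \sqrt{26}}{2} = 261236 + \frac{\sqrt{390}}{2}$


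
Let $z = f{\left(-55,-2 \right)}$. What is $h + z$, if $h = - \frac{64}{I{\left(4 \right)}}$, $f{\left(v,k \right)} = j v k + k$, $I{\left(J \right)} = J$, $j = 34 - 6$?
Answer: $3062$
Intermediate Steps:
$j = 28$ ($j = 34 - 6 = 28$)
$f{\left(v,k \right)} = k + 28 k v$ ($f{\left(v,k \right)} = 28 v k + k = 28 k v + k = k + 28 k v$)
$z = 3078$ ($z = - 2 \left(1 + 28 \left(-55\right)\right) = - 2 \left(1 - 1540\right) = \left(-2\right) \left(-1539\right) = 3078$)
$h = -16$ ($h = - \frac{64}{4} = \left(-64\right) \frac{1}{4} = -16$)
$h + z = -16 + 3078 = 3062$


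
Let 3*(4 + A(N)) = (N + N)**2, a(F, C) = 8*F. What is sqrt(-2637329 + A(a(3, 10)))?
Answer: I*sqrt(2636565) ≈ 1623.8*I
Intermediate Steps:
A(N) = -4 + 4*N**2/3 (A(N) = -4 + (N + N)**2/3 = -4 + (2*N)**2/3 = -4 + (4*N**2)/3 = -4 + 4*N**2/3)
sqrt(-2637329 + A(a(3, 10))) = sqrt(-2637329 + (-4 + 4*(8*3)**2/3)) = sqrt(-2637329 + (-4 + (4/3)*24**2)) = sqrt(-2637329 + (-4 + (4/3)*576)) = sqrt(-2637329 + (-4 + 768)) = sqrt(-2637329 + 764) = sqrt(-2636565) = I*sqrt(2636565)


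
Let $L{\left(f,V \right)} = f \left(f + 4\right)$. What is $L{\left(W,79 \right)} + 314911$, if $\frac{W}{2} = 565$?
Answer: $1596331$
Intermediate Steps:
$W = 1130$ ($W = 2 \cdot 565 = 1130$)
$L{\left(f,V \right)} = f \left(4 + f\right)$
$L{\left(W,79 \right)} + 314911 = 1130 \left(4 + 1130\right) + 314911 = 1130 \cdot 1134 + 314911 = 1281420 + 314911 = 1596331$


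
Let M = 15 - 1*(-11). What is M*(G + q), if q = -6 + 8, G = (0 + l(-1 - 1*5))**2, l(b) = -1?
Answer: 78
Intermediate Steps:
G = 1 (G = (0 - 1)**2 = (-1)**2 = 1)
M = 26 (M = 15 + 11 = 26)
q = 2
M*(G + q) = 26*(1 + 2) = 26*3 = 78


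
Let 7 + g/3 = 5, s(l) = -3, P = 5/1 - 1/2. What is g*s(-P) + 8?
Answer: 26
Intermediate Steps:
P = 9/2 (P = 5*1 - 1*1/2 = 5 - 1/2 = 9/2 ≈ 4.5000)
g = -6 (g = -21 + 3*5 = -21 + 15 = -6)
g*s(-P) + 8 = -6*(-3) + 8 = 18 + 8 = 26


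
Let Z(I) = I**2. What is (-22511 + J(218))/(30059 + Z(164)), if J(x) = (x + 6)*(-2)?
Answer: -7653/18985 ≈ -0.40311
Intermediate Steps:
J(x) = -12 - 2*x (J(x) = (6 + x)*(-2) = -12 - 2*x)
(-22511 + J(218))/(30059 + Z(164)) = (-22511 + (-12 - 2*218))/(30059 + 164**2) = (-22511 + (-12 - 436))/(30059 + 26896) = (-22511 - 448)/56955 = -22959*1/56955 = -7653/18985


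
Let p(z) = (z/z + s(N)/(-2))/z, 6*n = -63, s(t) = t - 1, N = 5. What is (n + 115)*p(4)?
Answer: -209/8 ≈ -26.125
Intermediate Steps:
s(t) = -1 + t
n = -21/2 (n = (⅙)*(-63) = -21/2 ≈ -10.500)
p(z) = -1/z (p(z) = (z/z + (-1 + 5)/(-2))/z = (1 + 4*(-½))/z = (1 - 2)/z = -1/z)
(n + 115)*p(4) = (-21/2 + 115)*(-1/4) = 209*(-1*¼)/2 = (209/2)*(-¼) = -209/8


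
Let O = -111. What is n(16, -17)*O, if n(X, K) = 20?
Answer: -2220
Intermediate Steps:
n(16, -17)*O = 20*(-111) = -2220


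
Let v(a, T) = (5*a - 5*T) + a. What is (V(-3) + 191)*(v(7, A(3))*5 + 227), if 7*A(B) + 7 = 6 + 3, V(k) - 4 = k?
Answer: 577728/7 ≈ 82533.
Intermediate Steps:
V(k) = 4 + k
A(B) = 2/7 (A(B) = -1 + (6 + 3)/7 = -1 + (⅐)*9 = -1 + 9/7 = 2/7)
v(a, T) = -5*T + 6*a (v(a, T) = (-5*T + 5*a) + a = -5*T + 6*a)
(V(-3) + 191)*(v(7, A(3))*5 + 227) = ((4 - 3) + 191)*((-5*2/7 + 6*7)*5 + 227) = (1 + 191)*((-10/7 + 42)*5 + 227) = 192*((284/7)*5 + 227) = 192*(1420/7 + 227) = 192*(3009/7) = 577728/7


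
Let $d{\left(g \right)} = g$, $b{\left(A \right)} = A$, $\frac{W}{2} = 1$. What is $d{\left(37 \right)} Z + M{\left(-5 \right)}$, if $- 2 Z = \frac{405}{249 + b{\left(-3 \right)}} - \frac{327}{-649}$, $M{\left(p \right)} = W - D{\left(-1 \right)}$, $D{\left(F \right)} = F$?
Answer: $- \frac{3914565}{106436} \approx -36.779$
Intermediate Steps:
$W = 2$ ($W = 2 \cdot 1 = 2$)
$M{\left(p \right)} = 3$ ($M{\left(p \right)} = 2 - -1 = 2 + 1 = 3$)
$Z = - \frac{114429}{106436}$ ($Z = - \frac{\frac{405}{249 - 3} - \frac{327}{-649}}{2} = - \frac{\frac{405}{246} - - \frac{327}{649}}{2} = - \frac{405 \cdot \frac{1}{246} + \frac{327}{649}}{2} = - \frac{\frac{135}{82} + \frac{327}{649}}{2} = \left(- \frac{1}{2}\right) \frac{114429}{53218} = - \frac{114429}{106436} \approx -1.0751$)
$d{\left(37 \right)} Z + M{\left(-5 \right)} = 37 \left(- \frac{114429}{106436}\right) + 3 = - \frac{4233873}{106436} + 3 = - \frac{3914565}{106436}$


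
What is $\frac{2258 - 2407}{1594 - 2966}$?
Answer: $\frac{149}{1372} \approx 0.1086$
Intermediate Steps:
$\frac{2258 - 2407}{1594 - 2966} = - \frac{149}{-1372} = \left(-149\right) \left(- \frac{1}{1372}\right) = \frac{149}{1372}$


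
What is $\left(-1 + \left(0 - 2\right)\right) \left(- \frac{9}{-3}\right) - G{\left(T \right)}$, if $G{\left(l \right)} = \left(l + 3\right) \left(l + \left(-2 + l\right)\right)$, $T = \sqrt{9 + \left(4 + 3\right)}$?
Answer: $-51$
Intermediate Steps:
$T = 4$ ($T = \sqrt{9 + 7} = \sqrt{16} = 4$)
$G{\left(l \right)} = \left(-2 + 2 l\right) \left(3 + l\right)$ ($G{\left(l \right)} = \left(3 + l\right) \left(-2 + 2 l\right) = \left(-2 + 2 l\right) \left(3 + l\right)$)
$\left(-1 + \left(0 - 2\right)\right) \left(- \frac{9}{-3}\right) - G{\left(T \right)} = \left(-1 + \left(0 - 2\right)\right) \left(- \frac{9}{-3}\right) - \left(-6 + 2 \cdot 4^{2} + 4 \cdot 4\right) = \left(-1 - 2\right) \left(\left(-9\right) \left(- \frac{1}{3}\right)\right) - \left(-6 + 2 \cdot 16 + 16\right) = \left(-3\right) 3 - \left(-6 + 32 + 16\right) = -9 - 42 = -51$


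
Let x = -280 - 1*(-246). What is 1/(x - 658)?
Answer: -1/692 ≈ -0.0014451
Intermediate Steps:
x = -34 (x = -280 + 246 = -34)
1/(x - 658) = 1/(-34 - 658) = 1/(-692) = -1/692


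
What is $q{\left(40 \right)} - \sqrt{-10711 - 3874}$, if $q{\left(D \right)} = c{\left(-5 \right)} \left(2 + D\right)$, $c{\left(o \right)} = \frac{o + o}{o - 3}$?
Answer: $\frac{105}{2} - i \sqrt{14585} \approx 52.5 - 120.77 i$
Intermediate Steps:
$c{\left(o \right)} = \frac{2 o}{-3 + o}$
$q{\left(D \right)} = \frac{5}{2} + \frac{5 D}{4}$ ($q{\left(D \right)} = 2 \left(-5\right) \frac{1}{-3 - 5} \left(2 + D\right) = 2 \left(-5\right) \frac{1}{-8} \left(2 + D\right) = 2 \left(-5\right) \left(- \frac{1}{8}\right) \left(2 + D\right) = \frac{5 \left(2 + D\right)}{4} = \frac{5}{2} + \frac{5 D}{4}$)
$q{\left(40 \right)} - \sqrt{-10711 - 3874} = \left(\frac{5}{2} + \frac{5}{4} \cdot 40\right) - \sqrt{-10711 - 3874} = \left(\frac{5}{2} + 50\right) - \sqrt{-14585} = \frac{105}{2} - i \sqrt{14585}$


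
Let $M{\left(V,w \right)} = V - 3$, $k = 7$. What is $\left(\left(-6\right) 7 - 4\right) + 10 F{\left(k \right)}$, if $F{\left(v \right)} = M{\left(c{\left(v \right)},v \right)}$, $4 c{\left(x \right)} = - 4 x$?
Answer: $-146$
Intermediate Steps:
$c{\left(x \right)} = - x$ ($c{\left(x \right)} = \frac{\left(-4\right) x}{4} = - x$)
$M{\left(V,w \right)} = -3 + V$
$F{\left(v \right)} = -3 - v$
$\left(\left(-6\right) 7 - 4\right) + 10 F{\left(k \right)} = \left(\left(-6\right) 7 - 4\right) + 10 \left(-3 - 7\right) = \left(-42 - 4\right) + 10 \left(-3 - 7\right) = -46 + 10 \left(-10\right) = -46 - 100 = -146$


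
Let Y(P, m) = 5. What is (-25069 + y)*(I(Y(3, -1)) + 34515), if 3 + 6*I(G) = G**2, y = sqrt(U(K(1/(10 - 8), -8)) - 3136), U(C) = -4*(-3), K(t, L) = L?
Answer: -2596045364/3 + 207112*I*sqrt(781)/3 ≈ -8.6535e+8 + 1.9293e+6*I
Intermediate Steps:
U(C) = 12
y = 2*I*sqrt(781) (y = sqrt(12 - 3136) = sqrt(-3124) = 2*I*sqrt(781) ≈ 55.893*I)
I(G) = -1/2 + G**2/6
(-25069 + y)*(I(Y(3, -1)) + 34515) = (-25069 + 2*I*sqrt(781))*((-1/2 + (1/6)*5**2) + 34515) = (-25069 + 2*I*sqrt(781))*((-1/2 + (1/6)*25) + 34515) = (-25069 + 2*I*sqrt(781))*((-1/2 + 25/6) + 34515) = (-25069 + 2*I*sqrt(781))*(11/3 + 34515) = (-25069 + 2*I*sqrt(781))*(103556/3) = -2596045364/3 + 207112*I*sqrt(781)/3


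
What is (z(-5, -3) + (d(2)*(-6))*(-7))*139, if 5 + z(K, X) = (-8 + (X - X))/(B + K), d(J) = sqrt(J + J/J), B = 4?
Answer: 417 + 5838*sqrt(3) ≈ 10529.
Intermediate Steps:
d(J) = sqrt(1 + J) (d(J) = sqrt(J + 1) = sqrt(1 + J))
z(K, X) = -5 - 8/(4 + K) (z(K, X) = -5 + (-8 + (X - X))/(4 + K) = -5 + (-8 + 0)/(4 + K) = -5 - 8/(4 + K))
(z(-5, -3) + (d(2)*(-6))*(-7))*139 = ((-28 - 5*(-5))/(4 - 5) + (sqrt(1 + 2)*(-6))*(-7))*139 = ((-28 + 25)/(-1) + (sqrt(3)*(-6))*(-7))*139 = (-1*(-3) - 6*sqrt(3)*(-7))*139 = (3 + 42*sqrt(3))*139 = 417 + 5838*sqrt(3)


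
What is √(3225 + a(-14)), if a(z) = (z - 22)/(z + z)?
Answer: 2*√39522/7 ≈ 56.800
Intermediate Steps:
a(z) = (-22 + z)/(2*z) (a(z) = (-22 + z)/((2*z)) = (-22 + z)*(1/(2*z)) = (-22 + z)/(2*z))
√(3225 + a(-14)) = √(3225 + (½)*(-22 - 14)/(-14)) = √(3225 + (½)*(-1/14)*(-36)) = √(3225 + 9/7) = √(22584/7) = 2*√39522/7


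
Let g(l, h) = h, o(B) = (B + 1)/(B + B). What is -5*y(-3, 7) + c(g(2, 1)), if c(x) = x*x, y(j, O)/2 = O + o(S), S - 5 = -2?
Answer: -227/3 ≈ -75.667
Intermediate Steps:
S = 3 (S = 5 - 2 = 3)
o(B) = (1 + B)/(2*B) (o(B) = (1 + B)/((2*B)) = (1 + B)*(1/(2*B)) = (1 + B)/(2*B))
y(j, O) = 4/3 + 2*O (y(j, O) = 2*(O + (1/2)*(1 + 3)/3) = 2*(O + (1/2)*(1/3)*4) = 2*(O + 2/3) = 2*(2/3 + O) = 4/3 + 2*O)
c(x) = x**2
-5*y(-3, 7) + c(g(2, 1)) = -5*(4/3 + 2*7) + 1**2 = -5*(4/3 + 14) + 1 = -5*46/3 + 1 = -230/3 + 1 = -227/3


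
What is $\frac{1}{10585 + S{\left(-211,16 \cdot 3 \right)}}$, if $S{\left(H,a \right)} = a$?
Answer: $\frac{1}{10633} \approx 9.4047 \cdot 10^{-5}$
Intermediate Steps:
$\frac{1}{10585 + S{\left(-211,16 \cdot 3 \right)}} = \frac{1}{10585 + 16 \cdot 3} = \frac{1}{10585 + 48} = \frac{1}{10633}$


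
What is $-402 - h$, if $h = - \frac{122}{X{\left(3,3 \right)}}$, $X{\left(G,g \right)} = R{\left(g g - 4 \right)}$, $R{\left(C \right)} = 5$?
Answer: $- \frac{1888}{5} \approx -377.6$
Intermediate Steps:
$X{\left(G,g \right)} = 5$
$h = - \frac{122}{5} \approx -24.4$
$-402 - h = -402 - - \frac{122}{5} = -402 + \frac{122}{5} = - \frac{1888}{5}$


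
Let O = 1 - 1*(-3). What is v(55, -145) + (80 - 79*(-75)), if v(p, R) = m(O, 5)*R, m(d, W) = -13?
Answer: 7890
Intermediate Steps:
O = 4 (O = 1 + 3 = 4)
v(p, R) = -13*R
v(55, -145) + (80 - 79*(-75)) = -13*(-145) + (80 - 79*(-75)) = 1885 + (80 + 5925) = 1885 + 6005 = 7890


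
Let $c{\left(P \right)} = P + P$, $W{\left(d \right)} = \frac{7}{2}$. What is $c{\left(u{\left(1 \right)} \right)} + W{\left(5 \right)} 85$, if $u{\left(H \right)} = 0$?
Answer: $\frac{595}{2} \approx 297.5$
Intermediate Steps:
$W{\left(d \right)} = \frac{7}{2}$ ($W{\left(d \right)} = 7 \cdot \frac{1}{2} = \frac{7}{2}$)
$c{\left(P \right)} = 2 P$
$c{\left(u{\left(1 \right)} \right)} + W{\left(5 \right)} 85 = 2 \cdot 0 + \frac{7}{2} \cdot 85 = 0 + \frac{595}{2} = \frac{595}{2}$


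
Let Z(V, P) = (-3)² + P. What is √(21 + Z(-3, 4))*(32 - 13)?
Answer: 19*√34 ≈ 110.79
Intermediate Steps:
Z(V, P) = 9 + P
√(21 + Z(-3, 4))*(32 - 13) = √(21 + (9 + 4))*(32 - 13) = √(21 + 13)*19 = √34*19 = 19*√34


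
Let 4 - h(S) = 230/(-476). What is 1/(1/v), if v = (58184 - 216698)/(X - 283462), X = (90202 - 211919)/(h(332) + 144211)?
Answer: 2720360599245/4864687990658 ≈ 0.55921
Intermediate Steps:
h(S) = 1067/238 (h(S) = 4 - 230/(-476) = 4 - 230*(-1)/476 = 4 - 1*(-115/238) = 4 + 115/238 = 1067/238)
X = -28968646/34323285 (X = (90202 - 211919)/(1067/238 + 144211) = -121717/34323285/238 = -121717*238/34323285 = -28968646/34323285 ≈ -0.84399)
v = 2720360599245/4864687990658 (v = (58184 - 216698)/(-28968646/34323285 - 283462) = -158514/(-9729375981316/34323285) = -158514*(-34323285/9729375981316) = 2720360599245/4864687990658 ≈ 0.55921)
1/(1/v) = 1/(1/(2720360599245/4864687990658)) = 1/(4864687990658/2720360599245) = 2720360599245/4864687990658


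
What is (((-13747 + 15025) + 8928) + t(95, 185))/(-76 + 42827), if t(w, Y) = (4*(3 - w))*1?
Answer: 9838/42751 ≈ 0.23012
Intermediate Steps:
t(w, Y) = 12 - 4*w (t(w, Y) = (12 - 4*w)*1 = 12 - 4*w)
(((-13747 + 15025) + 8928) + t(95, 185))/(-76 + 42827) = (((-13747 + 15025) + 8928) + (12 - 4*95))/(-76 + 42827) = ((1278 + 8928) + (12 - 380))/42751 = (10206 - 368)*(1/42751) = 9838*(1/42751) = 9838/42751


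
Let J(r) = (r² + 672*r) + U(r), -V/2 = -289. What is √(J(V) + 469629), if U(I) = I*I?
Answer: √1526213 ≈ 1235.4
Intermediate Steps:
U(I) = I²
V = 578 (V = -2*(-289) = 578)
J(r) = 2*r² + 672*r (J(r) = (r² + 672*r) + r² = 2*r² + 672*r)
√(J(V) + 469629) = √(2*578*(336 + 578) + 469629) = √(2*578*914 + 469629) = √(1056584 + 469629) = √1526213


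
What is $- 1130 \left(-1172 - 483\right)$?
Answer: $1870150$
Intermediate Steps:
$- 1130 \left(-1172 - 483\right) = \left(-1130\right) \left(-1655\right) = 1870150$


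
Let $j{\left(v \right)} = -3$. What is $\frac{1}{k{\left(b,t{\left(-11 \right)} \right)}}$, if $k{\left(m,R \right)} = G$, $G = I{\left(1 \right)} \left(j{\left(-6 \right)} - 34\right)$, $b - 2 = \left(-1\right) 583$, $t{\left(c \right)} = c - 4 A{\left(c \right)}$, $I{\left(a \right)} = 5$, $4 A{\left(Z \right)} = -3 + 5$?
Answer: $- \frac{1}{185} \approx -0.0054054$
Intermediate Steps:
$A{\left(Z \right)} = \frac{1}{2}$ ($A{\left(Z \right)} = \frac{-3 + 5}{4} = \frac{1}{4} \cdot 2 = \frac{1}{2}$)
$t{\left(c \right)} = -2 + c$ ($t{\left(c \right)} = c - 2 = -2 + c$)
$b = -581$ ($b = 2 - 583 = -581$)
$G = -185$ ($G = 5 \left(-3 - 34\right) = 5 \left(-37\right) = -185$)
$k{\left(m,R \right)} = -185$
$\frac{1}{k{\left(b,t{\left(-11 \right)} \right)}} = \frac{1}{-185} = - \frac{1}{185}$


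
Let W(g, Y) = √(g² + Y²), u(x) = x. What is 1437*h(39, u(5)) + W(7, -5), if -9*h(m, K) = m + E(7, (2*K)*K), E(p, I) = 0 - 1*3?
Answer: -5748 + √74 ≈ -5739.4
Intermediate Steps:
W(g, Y) = √(Y² + g²)
E(p, I) = -3 (E(p, I) = 0 - 3 = -3)
h(m, K) = ⅓ - m/9 (h(m, K) = -(m - 3)/9 = -(-3 + m)/9 = ⅓ - m/9)
1437*h(39, u(5)) + W(7, -5) = 1437*(⅓ - ⅑*39) + √((-5)² + 7²) = 1437*(⅓ - 13/3) + √(25 + 49) = 1437*(-4) + √74 = -5748 + √74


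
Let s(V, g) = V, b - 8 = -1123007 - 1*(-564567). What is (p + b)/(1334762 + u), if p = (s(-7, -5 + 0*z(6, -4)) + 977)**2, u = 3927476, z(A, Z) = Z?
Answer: 191234/2631119 ≈ 0.072682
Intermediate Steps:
b = -558432 (b = 8 + (-1123007 - 1*(-564567)) = 8 + (-1123007 + 564567) = 8 - 558440 = -558432)
p = 940900 (p = (-7 + 977)**2 = 970**2 = 940900)
(p + b)/(1334762 + u) = (940900 - 558432)/(1334762 + 3927476) = 382468/5262238 = 382468*(1/5262238) = 191234/2631119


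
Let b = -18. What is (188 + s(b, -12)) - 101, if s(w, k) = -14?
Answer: 73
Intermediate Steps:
(188 + s(b, -12)) - 101 = (188 - 14) - 101 = 174 - 101 = 73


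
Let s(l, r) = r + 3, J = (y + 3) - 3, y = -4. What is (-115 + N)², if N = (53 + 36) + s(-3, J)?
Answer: 729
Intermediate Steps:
J = -4 (J = (-4 + 3) - 3 = -1 - 3 = -4)
s(l, r) = 3 + r
N = 88 (N = (53 + 36) + (3 - 4) = 89 - 1 = 88)
(-115 + N)² = (-115 + 88)² = (-27)² = 729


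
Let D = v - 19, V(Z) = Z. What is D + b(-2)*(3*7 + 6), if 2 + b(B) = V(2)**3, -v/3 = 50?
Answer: -7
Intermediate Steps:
v = -150 (v = -3*50 = -150)
b(B) = 6 (b(B) = -2 + 2**3 = -2 + 8 = 6)
D = -169 (D = -150 - 19 = -169)
D + b(-2)*(3*7 + 6) = -169 + 6*(3*7 + 6) = -169 + 6*(21 + 6) = -169 + 6*27 = -169 + 162 = -7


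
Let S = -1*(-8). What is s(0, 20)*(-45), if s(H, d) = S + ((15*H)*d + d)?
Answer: -1260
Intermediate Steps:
S = 8
s(H, d) = 8 + d + 15*H*d (s(H, d) = 8 + ((15*H)*d + d) = 8 + (15*H*d + d) = 8 + (d + 15*H*d) = 8 + d + 15*H*d)
s(0, 20)*(-45) = (8 + 20 + 15*0*20)*(-45) = (8 + 20 + 0)*(-45) = 28*(-45) = -1260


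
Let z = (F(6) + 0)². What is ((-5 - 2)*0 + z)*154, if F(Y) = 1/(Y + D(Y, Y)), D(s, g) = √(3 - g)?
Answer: 154/(6 + I*√3)² ≈ 3.3412 - 2.1044*I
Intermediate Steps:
F(Y) = 1/(Y + √(3 - Y))
z = (6 + I*√3)⁻² (z = (1/(6 + √(3 - 1*6)) + 0)² = (1/(6 + √(3 - 6)) + 0)² = (1/(6 + √(-3)) + 0)² = (1/(6 + I*√3) + 0)² = (1/(6 + I*√3))² = (6 + I*√3)⁻² ≈ 0.021696 - 0.013665*I)
((-5 - 2)*0 + z)*154 = ((-5 - 2)*0 + (6 + I*√3)⁻²)*154 = (-7*0 + (6 + I*√3)⁻²)*154 = (0 + (6 + I*√3)⁻²)*154 = 154/(6 + I*√3)²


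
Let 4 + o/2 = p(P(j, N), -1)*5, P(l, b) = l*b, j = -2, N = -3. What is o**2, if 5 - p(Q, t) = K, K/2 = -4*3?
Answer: 79524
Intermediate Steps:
K = -24 (K = 2*(-4*3) = 2*(-12) = -24)
P(l, b) = b*l
p(Q, t) = 29 (p(Q, t) = 5 - 1*(-24) = 5 + 24 = 29)
o = 282 (o = -8 + 2*(29*5) = -8 + 2*145 = -8 + 290 = 282)
o**2 = 282**2 = 79524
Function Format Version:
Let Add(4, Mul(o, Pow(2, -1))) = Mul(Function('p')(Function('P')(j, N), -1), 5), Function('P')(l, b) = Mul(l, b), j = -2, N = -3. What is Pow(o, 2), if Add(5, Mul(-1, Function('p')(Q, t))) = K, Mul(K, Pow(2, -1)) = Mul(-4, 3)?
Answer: 79524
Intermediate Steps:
K = -24 (K = Mul(2, Mul(-4, 3)) = Mul(2, -12) = -24)
Function('P')(l, b) = Mul(b, l)
Function('p')(Q, t) = 29 (Function('p')(Q, t) = Add(5, Mul(-1, -24)) = Add(5, 24) = 29)
o = 282 (o = Add(-8, Mul(2, Mul(29, 5))) = Add(-8, Mul(2, 145)) = Add(-8, 290) = 282)
Pow(o, 2) = Pow(282, 2) = 79524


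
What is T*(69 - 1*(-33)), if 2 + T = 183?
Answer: 18462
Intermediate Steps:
T = 181 (T = -2 + 183 = 181)
T*(69 - 1*(-33)) = 181*(69 - 1*(-33)) = 181*(69 + 33) = 181*102 = 18462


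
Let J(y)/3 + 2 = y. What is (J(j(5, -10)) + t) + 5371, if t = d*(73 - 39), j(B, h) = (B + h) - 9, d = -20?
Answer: 4643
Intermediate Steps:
j(B, h) = -9 + B + h
J(y) = -6 + 3*y
t = -680 (t = -20*(73 - 39) = -20*34 = -680)
(J(j(5, -10)) + t) + 5371 = ((-6 + 3*(-9 + 5 - 10)) - 680) + 5371 = ((-6 + 3*(-14)) - 680) + 5371 = ((-6 - 42) - 680) + 5371 = (-48 - 680) + 5371 = -728 + 5371 = 4643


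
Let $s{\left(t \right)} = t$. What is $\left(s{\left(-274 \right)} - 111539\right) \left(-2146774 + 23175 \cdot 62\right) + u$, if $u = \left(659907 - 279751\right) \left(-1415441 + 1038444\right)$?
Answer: $-63938939320$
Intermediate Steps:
$u = -143317671532$ ($u = 380156 \left(-376997\right) = -143317671532$)
$\left(s{\left(-274 \right)} - 111539\right) \left(-2146774 + 23175 \cdot 62\right) + u = \left(-274 - 111539\right) \left(-2146774 + 23175 \cdot 62\right) - 143317671532 = - 111813 \left(-2146774 + 1436850\right) - 143317671532 = \left(-111813\right) \left(-709924\right) - 143317671532 = 79378732212 - 143317671532 = -63938939320$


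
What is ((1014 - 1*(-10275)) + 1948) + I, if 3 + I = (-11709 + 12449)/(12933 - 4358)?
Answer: 22696458/1715 ≈ 13234.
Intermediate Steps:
I = -4997/1715 (I = -3 + (-11709 + 12449)/(12933 - 4358) = -3 + 740/8575 = -3 + 740*(1/8575) = -3 + 148/1715 = -4997/1715 ≈ -2.9137)
((1014 - 1*(-10275)) + 1948) + I = ((1014 - 1*(-10275)) + 1948) - 4997/1715 = ((1014 + 10275) + 1948) - 4997/1715 = (11289 + 1948) - 4997/1715 = 13237 - 4997/1715 = 22696458/1715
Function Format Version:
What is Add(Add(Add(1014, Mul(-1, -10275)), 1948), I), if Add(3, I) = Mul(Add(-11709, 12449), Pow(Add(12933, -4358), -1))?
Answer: Rational(22696458, 1715) ≈ 13234.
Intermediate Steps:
I = Rational(-4997, 1715) (I = Add(-3, Mul(Add(-11709, 12449), Pow(Add(12933, -4358), -1))) = Add(-3, Mul(740, Pow(8575, -1))) = Add(-3, Mul(740, Rational(1, 8575))) = Add(-3, Rational(148, 1715)) = Rational(-4997, 1715) ≈ -2.9137)
Add(Add(Add(1014, Mul(-1, -10275)), 1948), I) = Add(Add(Add(1014, Mul(-1, -10275)), 1948), Rational(-4997, 1715)) = Add(Add(Add(1014, 10275), 1948), Rational(-4997, 1715)) = Add(Add(11289, 1948), Rational(-4997, 1715)) = Add(13237, Rational(-4997, 1715)) = Rational(22696458, 1715)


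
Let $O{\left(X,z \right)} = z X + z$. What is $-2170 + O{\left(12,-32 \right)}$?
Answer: $-2586$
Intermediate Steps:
$O{\left(X,z \right)} = z + X z$ ($O{\left(X,z \right)} = X z + z = z + X z$)
$-2170 + O{\left(12,-32 \right)} = -2170 - 32 \left(1 + 12\right) = -2170 - 416 = -2586$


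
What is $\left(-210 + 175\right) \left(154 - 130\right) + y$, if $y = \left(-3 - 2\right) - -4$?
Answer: $-841$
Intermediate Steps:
$y = -1$ ($y = \left(-3 - 2\right) + 4 = -5 + 4 = -1$)
$\left(-210 + 175\right) \left(154 - 130\right) + y = \left(-210 + 175\right) \left(154 - 130\right) - 1 = \left(-35\right) 24 - 1 = -840 - 1 = -841$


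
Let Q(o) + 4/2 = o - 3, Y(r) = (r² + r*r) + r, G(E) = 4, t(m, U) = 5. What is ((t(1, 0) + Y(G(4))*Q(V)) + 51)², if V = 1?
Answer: 7744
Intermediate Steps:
Y(r) = r + 2*r² (Y(r) = (r² + r²) + r = 2*r² + r = r + 2*r²)
Q(o) = -5 + o (Q(o) = -2 + (o - 3) = -2 + (-3 + o) = -5 + o)
((t(1, 0) + Y(G(4))*Q(V)) + 51)² = ((5 + (4*(1 + 2*4))*(-5 + 1)) + 51)² = ((5 + (4*(1 + 8))*(-4)) + 51)² = ((5 + (4*9)*(-4)) + 51)² = ((5 + 36*(-4)) + 51)² = ((5 - 144) + 51)² = (-139 + 51)² = (-88)² = 7744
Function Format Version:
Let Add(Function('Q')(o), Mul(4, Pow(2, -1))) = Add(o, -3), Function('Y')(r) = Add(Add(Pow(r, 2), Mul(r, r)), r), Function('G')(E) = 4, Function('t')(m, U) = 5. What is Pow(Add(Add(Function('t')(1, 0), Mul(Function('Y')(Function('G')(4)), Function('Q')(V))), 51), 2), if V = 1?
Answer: 7744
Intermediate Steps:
Function('Y')(r) = Add(r, Mul(2, Pow(r, 2))) (Function('Y')(r) = Add(Add(Pow(r, 2), Pow(r, 2)), r) = Add(Mul(2, Pow(r, 2)), r) = Add(r, Mul(2, Pow(r, 2))))
Function('Q')(o) = Add(-5, o) (Function('Q')(o) = Add(-2, Add(o, -3)) = Add(-2, Add(-3, o)) = Add(-5, o))
Pow(Add(Add(Function('t')(1, 0), Mul(Function('Y')(Function('G')(4)), Function('Q')(V))), 51), 2) = Pow(Add(Add(5, Mul(Mul(4, Add(1, Mul(2, 4))), Add(-5, 1))), 51), 2) = Pow(Add(Add(5, Mul(Mul(4, Add(1, 8)), -4)), 51), 2) = Pow(Add(Add(5, Mul(Mul(4, 9), -4)), 51), 2) = Pow(Add(Add(5, Mul(36, -4)), 51), 2) = Pow(Add(Add(5, -144), 51), 2) = Pow(Add(-139, 51), 2) = Pow(-88, 2) = 7744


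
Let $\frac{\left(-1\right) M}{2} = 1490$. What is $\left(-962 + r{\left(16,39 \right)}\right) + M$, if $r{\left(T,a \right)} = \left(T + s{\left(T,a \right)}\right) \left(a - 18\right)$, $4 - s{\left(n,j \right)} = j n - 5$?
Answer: $-16521$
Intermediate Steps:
$M = -2980$ ($M = \left(-2\right) 1490 = -2980$)
$s{\left(n,j \right)} = 9 - j n$ ($s{\left(n,j \right)} = 4 - \left(j n - 5\right) = 4 - \left(-5 + j n\right) = 9 - j n$)
$r{\left(T,a \right)} = \left(-18 + a\right) \left(9 + T - T a\right)$ ($r{\left(T,a \right)} = \left(T - \left(-9 + a T\right)\right) \left(a - 18\right) = \left(T - \left(-9 + T a\right)\right) \left(-18 + a\right) = \left(9 + T - T a\right) \left(-18 + a\right) = \left(-18 + a\right) \left(9 + T - T a\right)$)
$\left(-962 + r{\left(16,39 \right)}\right) + M = \left(-962 - \left(450 - 11856 + 39 \left(-9 + 16 \cdot 39\right)\right)\right) - 2980 = \left(-962 - \left(-11406 + 39 \left(-9 + 624\right)\right)\right) - 2980 = \left(-962 - \left(-11406 + 23985\right)\right) - 2980 = \left(-962 - 12579\right) - 2980 = -13541 - 2980 = -16521$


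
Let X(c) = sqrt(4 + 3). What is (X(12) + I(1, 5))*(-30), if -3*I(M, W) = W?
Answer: 50 - 30*sqrt(7) ≈ -29.373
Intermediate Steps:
I(M, W) = -W/3
X(c) = sqrt(7)
(X(12) + I(1, 5))*(-30) = (sqrt(7) - 1/3*5)*(-30) = (sqrt(7) - 5/3)*(-30) = (-5/3 + sqrt(7))*(-30) = 50 - 30*sqrt(7)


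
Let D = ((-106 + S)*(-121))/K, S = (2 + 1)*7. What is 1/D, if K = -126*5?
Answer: -126/2057 ≈ -0.061254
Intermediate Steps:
S = 21 (S = 3*7 = 21)
K = -630 (K = -21*30 = -630)
D = -2057/126 (D = ((-106 + 21)*(-121))/(-630) = -85*(-121)*(-1/630) = 10285*(-1/630) = -2057/126 ≈ -16.325)
1/D = 1/(-2057/126) = -126/2057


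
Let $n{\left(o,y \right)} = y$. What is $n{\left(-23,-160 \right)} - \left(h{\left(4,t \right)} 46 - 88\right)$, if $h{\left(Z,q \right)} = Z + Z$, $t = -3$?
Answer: $-440$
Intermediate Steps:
$h{\left(Z,q \right)} = 2 Z$
$n{\left(-23,-160 \right)} - \left(h{\left(4,t \right)} 46 - 88\right) = -160 - \left(2 \cdot 4 \cdot 46 - 88\right) = -160 - \left(8 \cdot 46 - 88\right) = -160 - \left(368 - 88\right) = -160 - 280 = -440$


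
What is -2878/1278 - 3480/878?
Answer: -1743581/280521 ≈ -6.2155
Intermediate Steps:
-2878/1278 - 3480/878 = -2878*1/1278 - 3480*1/878 = -1439/639 - 1740/439 = -1743581/280521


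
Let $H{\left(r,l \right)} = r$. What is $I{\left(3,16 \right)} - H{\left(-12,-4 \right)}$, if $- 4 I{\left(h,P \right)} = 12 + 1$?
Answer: $\frac{35}{4} \approx 8.75$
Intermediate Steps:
$I{\left(h,P \right)} = - \frac{13}{4}$ ($I{\left(h,P \right)} = - \frac{12 + 1}{4} = \left(- \frac{1}{4}\right) 13 = - \frac{13}{4}$)
$I{\left(3,16 \right)} - H{\left(-12,-4 \right)} = - \frac{13}{4} - -12 = - \frac{13}{4} + 12 = \frac{35}{4}$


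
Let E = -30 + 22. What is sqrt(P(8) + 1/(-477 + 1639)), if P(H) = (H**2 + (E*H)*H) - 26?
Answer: I*sqrt(640014494)/1162 ≈ 21.772*I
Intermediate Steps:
E = -8
P(H) = -26 - 7*H**2 (P(H) = (H**2 + (-8*H)*H) - 26 = (H**2 - 8*H**2) - 26 = -7*H**2 - 26 = -26 - 7*H**2)
sqrt(P(8) + 1/(-477 + 1639)) = sqrt((-26 - 7*8**2) + 1/(-477 + 1639)) = sqrt((-26 - 7*64) + 1/1162) = sqrt((-26 - 448) + 1/1162) = sqrt(-474 + 1/1162) = sqrt(-550787/1162) = I*sqrt(640014494)/1162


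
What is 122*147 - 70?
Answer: 17864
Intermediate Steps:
122*147 - 70 = 17934 - 70 = 17864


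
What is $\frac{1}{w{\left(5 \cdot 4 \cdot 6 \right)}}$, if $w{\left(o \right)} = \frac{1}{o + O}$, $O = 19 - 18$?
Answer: $121$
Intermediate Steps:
$O = 1$
$w{\left(o \right)} = \frac{1}{1 + o}$ ($w{\left(o \right)} = \frac{1}{o + 1} = \frac{1}{1 + o}$)
$\frac{1}{w{\left(5 \cdot 4 \cdot 6 \right)}} = \frac{1}{\frac{1}{1 + 5 \cdot 4 \cdot 6}} = \frac{1}{\frac{1}{1 + 20 \cdot 6}} = \frac{1}{\frac{1}{1 + 120}} = \frac{1}{\frac{1}{121}} = 121$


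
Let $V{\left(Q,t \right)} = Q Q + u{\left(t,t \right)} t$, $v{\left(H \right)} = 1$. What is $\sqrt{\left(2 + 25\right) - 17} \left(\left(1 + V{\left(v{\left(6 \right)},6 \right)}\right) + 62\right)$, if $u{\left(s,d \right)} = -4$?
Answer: $40 \sqrt{10} \approx 126.49$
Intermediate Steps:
$V{\left(Q,t \right)} = Q^{2} - 4 t$ ($V{\left(Q,t \right)} = Q Q - 4 t = Q^{2} - 4 t$)
$\sqrt{\left(2 + 25\right) - 17} \left(\left(1 + V{\left(v{\left(6 \right)},6 \right)}\right) + 62\right) = \sqrt{\left(2 + 25\right) - 17} \left(\left(1 + \left(1^{2} - 24\right)\right) + 62\right) = \sqrt{27 - 17} \left(\left(1 + \left(1 - 24\right)\right) + 62\right) = \sqrt{10} \left(\left(1 - 23\right) + 62\right) = \sqrt{10} \left(-22 + 62\right) = \sqrt{10} \cdot 40 = 40 \sqrt{10}$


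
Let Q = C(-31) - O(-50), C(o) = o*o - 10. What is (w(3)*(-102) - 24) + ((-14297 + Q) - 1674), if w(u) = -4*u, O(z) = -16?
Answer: -13804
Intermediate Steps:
C(o) = -10 + o**2 (C(o) = o**2 - 10 = -10 + o**2)
Q = 967 (Q = (-10 + (-31)**2) - 1*(-16) = (-10 + 961) + 16 = 951 + 16 = 967)
(w(3)*(-102) - 24) + ((-14297 + Q) - 1674) = (-4*3*(-102) - 24) + ((-14297 + 967) - 1674) = (-12*(-102) - 24) + (-13330 - 1674) = (1224 - 24) - 15004 = 1200 - 15004 = -13804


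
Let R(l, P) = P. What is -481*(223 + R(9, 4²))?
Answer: -114959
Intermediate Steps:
-481*(223 + R(9, 4²)) = -481*(223 + 4²) = -481*(223 + 16) = -481*239 = -114959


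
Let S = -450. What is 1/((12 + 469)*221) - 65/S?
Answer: 1382003/9567090 ≈ 0.14445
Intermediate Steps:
1/((12 + 469)*221) - 65/S = 1/((12 + 469)*221) - 65/(-450) = (1/221)/481 - 65*(-1/450) = (1/481)*(1/221) + 13/90 = 1/106301 + 13/90 = 1382003/9567090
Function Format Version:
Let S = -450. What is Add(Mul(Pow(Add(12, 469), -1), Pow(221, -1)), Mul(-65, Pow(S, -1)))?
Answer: Rational(1382003, 9567090) ≈ 0.14445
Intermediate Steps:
Add(Mul(Pow(Add(12, 469), -1), Pow(221, -1)), Mul(-65, Pow(S, -1))) = Add(Mul(Pow(Add(12, 469), -1), Pow(221, -1)), Mul(-65, Pow(-450, -1))) = Add(Mul(Pow(481, -1), Rational(1, 221)), Mul(-65, Rational(-1, 450))) = Add(Mul(Rational(1, 481), Rational(1, 221)), Rational(13, 90)) = Add(Rational(1, 106301), Rational(13, 90)) = Rational(1382003, 9567090)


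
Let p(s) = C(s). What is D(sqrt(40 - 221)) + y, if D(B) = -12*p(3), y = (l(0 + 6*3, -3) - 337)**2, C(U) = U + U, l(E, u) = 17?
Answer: 102328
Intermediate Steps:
C(U) = 2*U
p(s) = 2*s
y = 102400 (y = (17 - 337)**2 = (-320)**2 = 102400)
D(B) = -72 (D(B) = -24*3 = -12*6 = -72)
D(sqrt(40 - 221)) + y = -72 + 102400 = 102328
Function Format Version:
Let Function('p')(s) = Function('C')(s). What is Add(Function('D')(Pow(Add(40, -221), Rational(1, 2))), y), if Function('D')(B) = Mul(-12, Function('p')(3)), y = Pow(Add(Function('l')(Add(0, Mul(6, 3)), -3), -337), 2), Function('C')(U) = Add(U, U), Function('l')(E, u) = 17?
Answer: 102328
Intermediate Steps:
Function('C')(U) = Mul(2, U)
Function('p')(s) = Mul(2, s)
y = 102400 (y = Pow(Add(17, -337), 2) = Pow(-320, 2) = 102400)
Function('D')(B) = -72 (Function('D')(B) = Mul(-12, Mul(2, 3)) = Mul(-12, 6) = -72)
Add(Function('D')(Pow(Add(40, -221), Rational(1, 2))), y) = Add(-72, 102400) = 102328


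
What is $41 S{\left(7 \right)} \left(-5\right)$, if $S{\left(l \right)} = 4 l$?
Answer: $-5740$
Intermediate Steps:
$41 S{\left(7 \right)} \left(-5\right) = 41 \cdot 4 \cdot 7 \left(-5\right) = 41 \cdot 28 \left(-5\right) = 1148 \left(-5\right) = -5740$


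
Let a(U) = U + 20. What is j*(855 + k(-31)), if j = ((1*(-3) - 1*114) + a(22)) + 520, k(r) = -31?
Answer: 366680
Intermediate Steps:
a(U) = 20 + U
j = 445 (j = ((1*(-3) - 1*114) + (20 + 22)) + 520 = ((-3 - 114) + 42) + 520 = (-117 + 42) + 520 = -75 + 520 = 445)
j*(855 + k(-31)) = 445*(855 - 31) = 445*824 = 366680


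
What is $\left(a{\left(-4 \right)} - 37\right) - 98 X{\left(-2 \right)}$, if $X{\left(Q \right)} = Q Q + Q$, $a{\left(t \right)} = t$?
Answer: $-237$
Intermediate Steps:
$X{\left(Q \right)} = Q + Q^{2}$ ($X{\left(Q \right)} = Q^{2} + Q = Q + Q^{2}$)
$\left(a{\left(-4 \right)} - 37\right) - 98 X{\left(-2 \right)} = \left(-4 - 37\right) - 98 \left(- 2 \left(1 - 2\right)\right) = \left(-4 - 37\right) - 98 \left(\left(-2\right) \left(-1\right)\right) = -41 - 196 = -237$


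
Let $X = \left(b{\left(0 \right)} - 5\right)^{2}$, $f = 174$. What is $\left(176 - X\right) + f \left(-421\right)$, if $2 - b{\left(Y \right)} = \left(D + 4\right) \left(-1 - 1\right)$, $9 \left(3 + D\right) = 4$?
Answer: $- \frac{5919319}{81} \approx -73078.0$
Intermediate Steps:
$D = - \frac{23}{9}$ ($D = -3 + \frac{1}{9} \cdot 4 = -3 + \frac{4}{9} = - \frac{23}{9} \approx -2.5556$)
$b{\left(Y \right)} = \frac{44}{9}$ ($b{\left(Y \right)} = 2 - \left(- \frac{23}{9} + 4\right) \left(-1 - 1\right) = 2 - \frac{13}{9} \left(-2\right) = 2 - - \frac{26}{9} = 2 + \frac{26}{9} = \frac{44}{9}$)
$X = \frac{1}{81}$ ($X = \left(\frac{44}{9} - 5\right)^{2} = \left(- \frac{1}{9}\right)^{2} = \frac{1}{81} \approx 0.012346$)
$\left(176 - X\right) + f \left(-421\right) = \left(176 - \frac{1}{81}\right) + 174 \left(-421\right) = \left(176 - \frac{1}{81}\right) - 73254 = \frac{14255}{81} - 73254 = - \frac{5919319}{81}$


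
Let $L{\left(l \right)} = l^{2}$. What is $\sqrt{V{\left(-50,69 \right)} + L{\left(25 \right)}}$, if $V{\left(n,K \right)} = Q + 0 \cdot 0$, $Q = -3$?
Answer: $\sqrt{622} \approx 24.94$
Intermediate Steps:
$V{\left(n,K \right)} = -3$ ($V{\left(n,K \right)} = -3 + 0 \cdot 0 = -3 + 0 = -3$)
$\sqrt{V{\left(-50,69 \right)} + L{\left(25 \right)}} = \sqrt{-3 + 25^{2}} = \sqrt{-3 + 625} = \sqrt{622}$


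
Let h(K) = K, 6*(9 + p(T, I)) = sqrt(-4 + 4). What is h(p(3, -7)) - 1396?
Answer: -1405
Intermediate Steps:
p(T, I) = -9 (p(T, I) = -9 + sqrt(-4 + 4)/6 = -9 + sqrt(0)/6 = -9 + (1/6)*0 = -9 + 0 = -9)
h(p(3, -7)) - 1396 = -9 - 1396 = -1405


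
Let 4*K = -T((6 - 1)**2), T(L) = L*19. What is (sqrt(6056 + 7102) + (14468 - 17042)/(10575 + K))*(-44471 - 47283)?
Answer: 944699184/41825 - 275262*sqrt(1462) ≈ -1.0502e+7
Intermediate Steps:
T(L) = 19*L
K = -475/4 (K = (-19*(6 - 1)**2)/4 = (-19*5**2)/4 = (-19*25)/4 = (-1*475)/4 = (1/4)*(-475) = -475/4 ≈ -118.75)
(sqrt(6056 + 7102) + (14468 - 17042)/(10575 + K))*(-44471 - 47283) = (sqrt(6056 + 7102) + (14468 - 17042)/(10575 - 475/4))*(-44471 - 47283) = (sqrt(13158) - 2574/41825/4)*(-91754) = (3*sqrt(1462) - 2574*4/41825)*(-91754) = (3*sqrt(1462) - 10296/41825)*(-91754) = (-10296/41825 + 3*sqrt(1462))*(-91754) = 944699184/41825 - 275262*sqrt(1462)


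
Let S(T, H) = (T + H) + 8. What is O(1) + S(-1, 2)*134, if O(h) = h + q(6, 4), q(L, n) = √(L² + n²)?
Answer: 1207 + 2*√13 ≈ 1214.2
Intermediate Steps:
O(h) = h + 2*√13 (O(h) = h + √(6² + 4²) = h + √(36 + 16) = h + √52 = h + 2*√13)
S(T, H) = 8 + H + T (S(T, H) = (H + T) + 8 = 8 + H + T)
O(1) + S(-1, 2)*134 = (1 + 2*√13) + (8 + 2 - 1)*134 = (1 + 2*√13) + 9*134 = (1 + 2*√13) + 1206 = 1207 + 2*√13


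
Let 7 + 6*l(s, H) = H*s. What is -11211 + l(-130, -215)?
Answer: -39323/6 ≈ -6553.8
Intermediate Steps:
l(s, H) = -7/6 + H*s/6 (l(s, H) = -7/6 + (H*s)/6 = -7/6 + H*s/6)
-11211 + l(-130, -215) = -11211 + (-7/6 + (⅙)*(-215)*(-130)) = -11211 + (-7/6 + 13975/3) = -11211 + 27943/6 = -39323/6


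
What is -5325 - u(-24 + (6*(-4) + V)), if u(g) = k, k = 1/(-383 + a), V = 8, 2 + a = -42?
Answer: -2273774/427 ≈ -5325.0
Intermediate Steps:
a = -44 (a = -2 - 42 = -44)
k = -1/427 (k = 1/(-383 - 44) = 1/(-427) = -1/427 ≈ -0.0023419)
u(g) = -1/427
-5325 - u(-24 + (6*(-4) + V)) = -5325 - 1*(-1/427) = -5325 + 1/427 = -2273774/427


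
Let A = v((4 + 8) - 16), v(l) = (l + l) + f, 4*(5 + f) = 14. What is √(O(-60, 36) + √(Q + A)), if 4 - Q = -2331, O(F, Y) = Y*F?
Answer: √(-8640 + 2*√9302)/2 ≈ 45.954*I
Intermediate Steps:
f = -3/2 (f = -5 + (¼)*14 = -5 + 7/2 = -3/2 ≈ -1.5000)
O(F, Y) = F*Y
v(l) = -3/2 + 2*l (v(l) = (l + l) - 3/2 = 2*l - 3/2 = -3/2 + 2*l)
A = -19/2 (A = -3/2 + 2*((4 + 8) - 16) = -3/2 + 2*(12 - 16) = -3/2 + 2*(-4) = -3/2 - 8 = -19/2 ≈ -9.5000)
Q = 2335 (Q = 4 - 1*(-2331) = 4 + 2331 = 2335)
√(O(-60, 36) + √(Q + A)) = √(-60*36 + √(2335 - 19/2)) = √(-2160 + √(4651/2)) = √(-2160 + √9302/2)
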